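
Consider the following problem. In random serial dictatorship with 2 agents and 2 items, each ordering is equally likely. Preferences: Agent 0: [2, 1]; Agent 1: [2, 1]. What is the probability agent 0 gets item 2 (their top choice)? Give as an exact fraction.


Step 1: Agent 0 wants item 2
Step 2: There are 2 possible orderings of agents
Step 3: In 1 orderings, agent 0 gets item 2
Step 4: Probability = 1/2

1/2


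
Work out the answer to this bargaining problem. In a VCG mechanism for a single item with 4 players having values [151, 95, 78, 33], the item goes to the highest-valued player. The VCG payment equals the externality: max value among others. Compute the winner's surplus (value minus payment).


Step 1: The winner is the agent with the highest value: agent 0 with value 151
Step 2: Values of other agents: [95, 78, 33]
Step 3: VCG payment = max of others' values = 95
Step 4: Surplus = 151 - 95 = 56

56


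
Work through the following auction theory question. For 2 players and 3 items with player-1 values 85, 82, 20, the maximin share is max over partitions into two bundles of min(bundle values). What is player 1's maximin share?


Step 1: Item values = 85, 82, 20
Step 2: Enumerate all 2-bundle partitions and take the smaller bundle:
  Partition 1: {85} vs {82,20} -> bundles 85, 102; min = 85
  Partition 2: {82} vs {85,20} -> bundles 82, 105; min = 82
  Partition 3: {20} vs {85,82} -> bundles 20, 167; min = 20
Step 3: MMS = max(85, 82, 20) = 85

85


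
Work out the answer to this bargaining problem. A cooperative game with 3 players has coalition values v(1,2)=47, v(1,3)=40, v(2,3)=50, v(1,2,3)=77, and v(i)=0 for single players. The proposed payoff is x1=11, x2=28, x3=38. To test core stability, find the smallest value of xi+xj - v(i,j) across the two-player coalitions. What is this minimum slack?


Step 1: Slack for coalition (1,2): x1+x2 - v12 = 39 - 47 = -8
Step 2: Slack for coalition (1,3): x1+x3 - v13 = 49 - 40 = 9
Step 3: Slack for coalition (2,3): x2+x3 - v23 = 66 - 50 = 16
Step 4: Minimum slack = min(-8, 9, 16) = -8, attained by (1,2); coalition (1,2) can block (slack < 0), so the allocation is not in the core

-8


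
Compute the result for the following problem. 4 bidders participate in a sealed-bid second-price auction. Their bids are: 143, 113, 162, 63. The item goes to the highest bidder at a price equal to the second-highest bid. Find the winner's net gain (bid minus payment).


Step 1: Sort bids in descending order: 162, 143, 113, 63
Step 2: The winning bid is the highest: 162
Step 3: The payment equals the second-highest bid: 143
Step 4: Surplus = winner's bid - payment = 162 - 143 = 19

19


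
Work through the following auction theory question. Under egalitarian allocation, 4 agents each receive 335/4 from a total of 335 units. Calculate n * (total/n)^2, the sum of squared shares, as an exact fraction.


Step 1: Each agent's share = 335/4
Step 2: Square of each share = (335/4)^2 = 112225/16
Step 3: Sum of squares = 4 * 112225/16 = 112225/4

112225/4


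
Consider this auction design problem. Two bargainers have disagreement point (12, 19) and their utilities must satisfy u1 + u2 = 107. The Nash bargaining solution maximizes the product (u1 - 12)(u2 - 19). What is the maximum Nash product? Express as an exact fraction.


Step 1: The Nash solution splits surplus symmetrically above the disagreement point
Step 2: u1 = (total + d1 - d2)/2 = (107 + 12 - 19)/2 = 50
Step 3: u2 = (total - d1 + d2)/2 = (107 - 12 + 19)/2 = 57
Step 4: Nash product = (50 - 12) * (57 - 19)
Step 5: = 38 * 38 = 1444

1444


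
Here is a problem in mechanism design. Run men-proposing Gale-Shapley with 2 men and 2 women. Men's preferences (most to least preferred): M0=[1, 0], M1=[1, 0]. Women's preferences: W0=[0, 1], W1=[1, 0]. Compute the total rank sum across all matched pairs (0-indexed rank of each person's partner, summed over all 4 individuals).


Step 1: Run Gale-Shapley (men propose, women hold best offer):
  M0 proposes to W1; she accepts
  M1 proposes to W1; she switches from M0
  M0 proposes to W0; she accepts
Step 2: Final matching: W0-M0, W1-M1
Step 3: 0-indexed ranks (man's rank of his match, then woman's): 1 + 0 + 0 + 0
Step 4: Total rank sum = 1

1


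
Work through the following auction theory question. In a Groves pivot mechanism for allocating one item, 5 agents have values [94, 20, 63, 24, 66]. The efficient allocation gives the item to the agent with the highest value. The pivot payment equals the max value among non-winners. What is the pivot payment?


Step 1: The efficient winner is agent 0 with value 94
Step 2: Other agents' values: [20, 63, 24, 66]
Step 3: Pivot payment = max(others) = 66
Step 4: The winner pays 66

66


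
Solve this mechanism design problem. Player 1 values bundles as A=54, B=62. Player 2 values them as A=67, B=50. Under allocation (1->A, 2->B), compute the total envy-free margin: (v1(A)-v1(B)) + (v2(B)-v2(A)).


Step 1: Player 1's margin = v1(A) - v1(B) = 54 - 62 = -8
Step 2: Player 2's margin = v2(B) - v2(A) = 50 - 67 = -17
Step 3: Total margin = -8 + -17 = -25

-25


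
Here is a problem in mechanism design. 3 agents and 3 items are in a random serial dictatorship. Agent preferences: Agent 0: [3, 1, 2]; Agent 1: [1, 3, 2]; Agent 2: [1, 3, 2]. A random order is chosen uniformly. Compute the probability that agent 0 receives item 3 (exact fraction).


Step 1: Agent 0 wants item 3
Step 2: There are 6 possible orderings of agents
Step 3: In 4 orderings, agent 0 gets item 3
Step 4: Probability = 4/6 = 2/3

2/3


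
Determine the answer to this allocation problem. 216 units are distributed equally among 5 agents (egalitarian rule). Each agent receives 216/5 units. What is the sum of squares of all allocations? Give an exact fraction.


Step 1: Each agent's share = 216/5
Step 2: Square of each share = (216/5)^2 = 46656/25
Step 3: Sum of squares = 5 * 46656/25 = 46656/5

46656/5


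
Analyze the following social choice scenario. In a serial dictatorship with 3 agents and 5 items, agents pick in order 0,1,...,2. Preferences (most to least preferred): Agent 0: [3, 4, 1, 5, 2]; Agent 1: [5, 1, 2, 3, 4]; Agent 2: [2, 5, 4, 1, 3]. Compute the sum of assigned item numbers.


Step 1: Agent 0 picks item 3
Step 2: Agent 1 picks item 5
Step 3: Agent 2 picks item 2
Step 4: Sum = 3 + 5 + 2 = 10

10


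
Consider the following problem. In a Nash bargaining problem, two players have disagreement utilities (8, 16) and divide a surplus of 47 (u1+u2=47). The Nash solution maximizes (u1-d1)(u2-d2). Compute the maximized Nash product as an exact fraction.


Step 1: The Nash solution splits surplus symmetrically above the disagreement point
Step 2: u1 = (total + d1 - d2)/2 = (47 + 8 - 16)/2 = 39/2
Step 3: u2 = (total - d1 + d2)/2 = (47 - 8 + 16)/2 = 55/2
Step 4: Nash product = (39/2 - 8) * (55/2 - 16)
Step 5: = 23/2 * 23/2 = 529/4

529/4


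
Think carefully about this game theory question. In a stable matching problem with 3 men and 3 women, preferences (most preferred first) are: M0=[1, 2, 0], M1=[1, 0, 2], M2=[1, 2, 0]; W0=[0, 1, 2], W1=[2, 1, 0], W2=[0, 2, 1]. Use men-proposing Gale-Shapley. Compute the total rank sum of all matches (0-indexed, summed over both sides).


Step 1: Run Gale-Shapley (men propose, women hold best offer):
  M0 proposes to W1; she accepts
  M1 proposes to W1; she switches from M0
  M2 proposes to W1; she switches from M1
  M0 proposes to W2; she accepts
  M1 proposes to W0; she accepts
Step 2: Final matching: W0-M1, W1-M2, W2-M0
Step 3: 0-indexed ranks (man's rank of his match, then woman's): 1 + 1 + 0 + 0 + 1 + 0
Step 4: Total rank sum = 3

3


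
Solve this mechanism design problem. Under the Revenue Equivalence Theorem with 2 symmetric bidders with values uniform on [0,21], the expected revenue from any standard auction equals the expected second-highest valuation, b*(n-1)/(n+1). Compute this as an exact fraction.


Step 1: By Revenue Equivalence, expected revenue = b*(n-1)/(n+1)
Step 2: Substituting n = 2, b = 21
Step 3: Revenue = 21*(2-1)/(2+1) = 21*1/3
Step 4: Revenue = 21/3 = 7

7


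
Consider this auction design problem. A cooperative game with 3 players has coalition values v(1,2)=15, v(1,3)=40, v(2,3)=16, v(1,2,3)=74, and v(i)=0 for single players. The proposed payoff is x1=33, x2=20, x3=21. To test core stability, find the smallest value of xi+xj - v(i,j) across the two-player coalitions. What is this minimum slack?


Step 1: Slack for coalition (1,2): x1+x2 - v12 = 53 - 15 = 38
Step 2: Slack for coalition (1,3): x1+x3 - v13 = 54 - 40 = 14
Step 3: Slack for coalition (2,3): x2+x3 - v23 = 41 - 16 = 25
Step 4: Minimum slack = min(38, 14, 25) = 14, attained by (1,3); no pair can gain by deviating, so the allocation is in the core

14


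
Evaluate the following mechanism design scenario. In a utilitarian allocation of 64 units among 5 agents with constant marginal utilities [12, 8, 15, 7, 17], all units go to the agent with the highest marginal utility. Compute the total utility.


Step 1: The marginal utilities are [12, 8, 15, 7, 17]
Step 2: The highest marginal utility is 17
Step 3: All 64 units go to that agent
Step 4: Total utility = 17 * 64 = 1088

1088


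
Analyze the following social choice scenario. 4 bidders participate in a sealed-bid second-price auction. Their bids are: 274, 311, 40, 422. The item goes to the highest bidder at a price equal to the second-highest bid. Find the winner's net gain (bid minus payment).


Step 1: Sort bids in descending order: 422, 311, 274, 40
Step 2: The winning bid is the highest: 422
Step 3: The payment equals the second-highest bid: 311
Step 4: Surplus = winner's bid - payment = 422 - 311 = 111

111


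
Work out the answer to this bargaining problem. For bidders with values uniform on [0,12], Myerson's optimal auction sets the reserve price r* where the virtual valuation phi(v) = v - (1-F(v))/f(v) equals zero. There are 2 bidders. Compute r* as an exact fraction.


Step 1: For U[0,12], F(v) = v/12 and f(v) = 1/12
Step 2: phi(v) = v - (1 - v/12)/(1/12) = v - (12 - v) = 2v - 12
Step 3: Set phi(r*) = 0: 2r* - 12 = 0
Step 4: r* = 12/2 = 6 (the number of bidders n = 2 does not enter)

6


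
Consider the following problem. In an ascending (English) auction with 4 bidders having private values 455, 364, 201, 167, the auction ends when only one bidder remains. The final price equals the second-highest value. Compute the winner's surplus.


Step 1: Identify the highest value: 455
Step 2: Identify the second-highest value: 364
Step 3: The final price = second-highest value = 364
Step 4: Surplus = 455 - 364 = 91

91


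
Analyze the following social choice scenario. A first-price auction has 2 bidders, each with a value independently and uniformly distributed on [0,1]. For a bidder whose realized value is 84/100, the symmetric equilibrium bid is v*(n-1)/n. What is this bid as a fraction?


Step 1: The symmetric BNE bidding function is b(v) = v * (n-1) / n
Step 2: Substitute v = 21/25 and n = 2
Step 3: b = 21/25 * 1/2
Step 4: b = 21/50

21/50


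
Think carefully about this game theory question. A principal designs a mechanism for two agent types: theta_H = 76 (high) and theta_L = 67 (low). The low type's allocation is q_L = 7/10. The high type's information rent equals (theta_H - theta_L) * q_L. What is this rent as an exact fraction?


Step 1: theta_H - theta_L = 76 - 67 = 9
Step 2: Information rent = (theta_H - theta_L) * q_L
Step 3: = 9 * 7/10
Step 4: = 63/10

63/10


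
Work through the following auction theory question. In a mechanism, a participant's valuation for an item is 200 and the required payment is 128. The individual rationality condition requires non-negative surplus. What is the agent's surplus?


Step 1: Surplus = value - payment = 200 - 128 = 72
Step 2: IR is satisfied (surplus >= 0)

72


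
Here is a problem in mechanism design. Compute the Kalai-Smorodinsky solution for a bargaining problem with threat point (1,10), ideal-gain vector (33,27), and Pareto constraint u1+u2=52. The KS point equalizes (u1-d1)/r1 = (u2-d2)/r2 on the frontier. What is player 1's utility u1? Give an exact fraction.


Step 1: At the KS point, (u1-d1)/r1 = (u2-d2)/r2 = t and u1+u2 = 52
Step 2: u1 = d1 + r1*t and u2 = d2 + r2*t, so (d1 + r1*t) + (d2 + r2*t) = 52
Step 3: t = (52 - 1 - 10)/(33 + 27) = 41/60
Step 4: u1 = d1 + r1*t = 1 + 33 * 41/60 = 471/20
Step 5: (Check: u2 = d2 + r2*t = 569/20; u1+u2 = 471/20 + 569/20 = 52, on the frontier.)

471/20


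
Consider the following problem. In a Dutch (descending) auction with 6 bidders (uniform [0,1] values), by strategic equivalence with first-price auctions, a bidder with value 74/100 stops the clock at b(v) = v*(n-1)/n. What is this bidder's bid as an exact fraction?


Step 1: Dutch auctions are strategically equivalent to first-price auctions
Step 2: The equilibrium bid is b(v) = v*(n-1)/n
Step 3: b = 37/50 * 5/6
Step 4: b = 37/60

37/60


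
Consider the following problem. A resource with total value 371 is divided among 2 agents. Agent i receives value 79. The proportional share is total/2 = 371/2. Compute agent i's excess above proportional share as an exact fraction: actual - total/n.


Step 1: Proportional share = 371/2
Step 2: Agent's actual allocation = 79
Step 3: Excess = 79 - 371/2 = -213/2

-213/2


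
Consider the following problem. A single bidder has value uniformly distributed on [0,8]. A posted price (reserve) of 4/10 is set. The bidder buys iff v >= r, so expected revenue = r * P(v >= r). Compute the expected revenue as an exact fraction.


Step 1: Posted price r = 2/5, value support [0,8]
Step 2: P(v >= r) = (8 - 2/5)/8 = 19/20
Step 3: Expected revenue = r * P(v >= r) = 2/5 * 19/20
Step 4: Revenue = 19/50

19/50


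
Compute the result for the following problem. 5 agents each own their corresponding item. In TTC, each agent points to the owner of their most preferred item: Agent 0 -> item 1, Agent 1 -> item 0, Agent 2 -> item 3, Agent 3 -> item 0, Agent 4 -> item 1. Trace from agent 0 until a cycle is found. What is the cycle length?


Step 1: Trace the pointer graph from agent 0: 0 -> 1 -> 0
Step 2: A cycle is detected when we revisit agent 0
Step 3: The cycle is: 0 -> 1 -> 0
Step 4: Cycle length = 2

2


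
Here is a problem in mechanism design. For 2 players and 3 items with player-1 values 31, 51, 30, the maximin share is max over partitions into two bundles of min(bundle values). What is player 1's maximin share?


Step 1: Item values = 31, 51, 30
Step 2: Enumerate all 2-bundle partitions and take the smaller bundle:
  Partition 1: {31} vs {51,30} -> bundles 31, 81; min = 31
  Partition 2: {51} vs {31,30} -> bundles 51, 61; min = 51
  Partition 3: {30} vs {31,51} -> bundles 30, 82; min = 30
Step 3: MMS = max(31, 51, 30) = 51

51


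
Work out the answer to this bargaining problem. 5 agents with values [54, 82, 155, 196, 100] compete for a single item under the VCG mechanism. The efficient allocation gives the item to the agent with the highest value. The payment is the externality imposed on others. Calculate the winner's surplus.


Step 1: The winner is the agent with the highest value: agent 3 with value 196
Step 2: Values of other agents: [54, 82, 155, 100]
Step 3: VCG payment = max of others' values = 155
Step 4: Surplus = 196 - 155 = 41

41


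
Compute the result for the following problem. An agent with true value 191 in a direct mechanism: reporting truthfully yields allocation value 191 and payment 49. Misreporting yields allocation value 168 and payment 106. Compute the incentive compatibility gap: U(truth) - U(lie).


Step 1: U(truth) = value - payment = 191 - 49 = 142
Step 2: U(lie) = allocation - payment = 168 - 106 = 62
Step 3: IC gap = 142 - 62 = 80

80


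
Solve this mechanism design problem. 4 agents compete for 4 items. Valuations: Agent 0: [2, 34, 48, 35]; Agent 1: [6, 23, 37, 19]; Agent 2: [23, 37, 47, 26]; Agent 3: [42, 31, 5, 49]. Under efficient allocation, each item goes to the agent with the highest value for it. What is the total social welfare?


Step 1: For each item, find the maximum value among all agents.
Step 2: Item 0 -> Agent 3 (value 42)
Step 3: Item 1 -> Agent 2 (value 37)
Step 4: Item 2 -> Agent 0 (value 48)
Step 5: Item 3 -> Agent 3 (value 49)
Step 6: Total welfare = 42 + 37 + 48 + 49 = 176

176


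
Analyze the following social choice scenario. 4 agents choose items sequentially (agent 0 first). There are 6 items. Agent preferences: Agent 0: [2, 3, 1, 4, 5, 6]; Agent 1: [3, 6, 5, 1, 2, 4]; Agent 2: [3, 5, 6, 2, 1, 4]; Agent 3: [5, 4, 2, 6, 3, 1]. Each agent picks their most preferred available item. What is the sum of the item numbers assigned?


Step 1: Agent 0 picks item 2
Step 2: Agent 1 picks item 3
Step 3: Agent 2 picks item 5
Step 4: Agent 3 picks item 4
Step 5: Sum = 2 + 3 + 5 + 4 = 14

14


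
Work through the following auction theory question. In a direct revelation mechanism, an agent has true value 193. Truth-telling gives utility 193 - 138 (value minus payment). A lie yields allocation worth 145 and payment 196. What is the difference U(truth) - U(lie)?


Step 1: U(truth) = value - payment = 193 - 138 = 55
Step 2: U(lie) = allocation - payment = 145 - 196 = -51
Step 3: IC gap = 55 - (-51) = 106

106


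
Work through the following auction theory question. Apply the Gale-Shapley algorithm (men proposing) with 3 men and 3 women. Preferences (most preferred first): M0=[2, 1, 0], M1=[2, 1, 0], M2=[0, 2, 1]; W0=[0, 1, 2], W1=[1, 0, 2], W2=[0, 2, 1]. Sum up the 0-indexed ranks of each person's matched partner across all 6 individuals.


Step 1: Run Gale-Shapley (men propose, women hold best offer):
  M0 proposes to W2; she accepts
  M1 proposes to W2; rejected
  M1 proposes to W1; she accepts
  M2 proposes to W0; she accepts
Step 2: Final matching: W0-M2, W1-M1, W2-M0
Step 3: 0-indexed ranks (man's rank of his match, then woman's): 0 + 2 + 1 + 0 + 0 + 0
Step 4: Total rank sum = 3

3


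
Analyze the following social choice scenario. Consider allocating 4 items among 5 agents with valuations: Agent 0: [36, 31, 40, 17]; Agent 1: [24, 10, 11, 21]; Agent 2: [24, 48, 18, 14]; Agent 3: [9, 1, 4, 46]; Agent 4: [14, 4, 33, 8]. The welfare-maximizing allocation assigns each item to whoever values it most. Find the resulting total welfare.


Step 1: For each item, find the maximum value among all agents.
Step 2: Item 0 -> Agent 0 (value 36)
Step 3: Item 1 -> Agent 2 (value 48)
Step 4: Item 2 -> Agent 0 (value 40)
Step 5: Item 3 -> Agent 3 (value 46)
Step 6: Total welfare = 36 + 48 + 40 + 46 = 170

170


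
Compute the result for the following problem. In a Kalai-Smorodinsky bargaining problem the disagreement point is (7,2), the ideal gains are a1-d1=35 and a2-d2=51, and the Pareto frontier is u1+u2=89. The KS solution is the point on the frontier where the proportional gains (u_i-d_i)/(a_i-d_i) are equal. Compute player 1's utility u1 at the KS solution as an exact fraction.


Step 1: At the KS point, (u1-d1)/r1 = (u2-d2)/r2 = t and u1+u2 = 89
Step 2: u1 = d1 + r1*t and u2 = d2 + r2*t, so (d1 + r1*t) + (d2 + r2*t) = 89
Step 3: t = (89 - 7 - 2)/(35 + 51) = 80/86 = 40/43
Step 4: u1 = d1 + r1*t = 7 + 35 * 40/43 = 1701/43
Step 5: (Check: u2 = d2 + r2*t = 2126/43; u1+u2 = 1701/43 + 2126/43 = 89, on the frontier.)

1701/43


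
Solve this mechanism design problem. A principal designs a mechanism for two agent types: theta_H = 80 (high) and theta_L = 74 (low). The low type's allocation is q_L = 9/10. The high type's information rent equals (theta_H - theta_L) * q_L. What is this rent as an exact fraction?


Step 1: theta_H - theta_L = 80 - 74 = 6
Step 2: Information rent = (theta_H - theta_L) * q_L
Step 3: = 6 * 9/10
Step 4: = 27/5

27/5


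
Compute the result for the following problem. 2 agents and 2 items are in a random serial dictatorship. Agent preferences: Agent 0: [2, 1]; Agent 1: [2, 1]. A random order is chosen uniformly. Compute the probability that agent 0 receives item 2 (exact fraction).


Step 1: Agent 0 wants item 2
Step 2: There are 2 possible orderings of agents
Step 3: In 1 orderings, agent 0 gets item 2
Step 4: Probability = 1/2

1/2


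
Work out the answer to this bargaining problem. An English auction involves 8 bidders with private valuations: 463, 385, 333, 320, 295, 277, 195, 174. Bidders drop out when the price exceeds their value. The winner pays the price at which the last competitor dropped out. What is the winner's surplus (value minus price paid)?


Step 1: Identify the highest value: 463
Step 2: Identify the second-highest value: 385
Step 3: The final price = second-highest value = 385
Step 4: Surplus = 463 - 385 = 78

78


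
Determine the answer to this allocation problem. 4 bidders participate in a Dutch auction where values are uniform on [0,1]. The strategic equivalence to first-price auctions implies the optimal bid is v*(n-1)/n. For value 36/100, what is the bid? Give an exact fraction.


Step 1: Dutch auctions are strategically equivalent to first-price auctions
Step 2: The equilibrium bid is b(v) = v*(n-1)/n
Step 3: b = 9/25 * 3/4
Step 4: b = 27/100

27/100


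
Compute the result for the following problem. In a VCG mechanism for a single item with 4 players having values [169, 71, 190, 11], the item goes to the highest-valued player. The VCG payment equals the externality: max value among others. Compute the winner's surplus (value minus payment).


Step 1: The winner is the agent with the highest value: agent 2 with value 190
Step 2: Values of other agents: [169, 71, 11]
Step 3: VCG payment = max of others' values = 169
Step 4: Surplus = 190 - 169 = 21

21


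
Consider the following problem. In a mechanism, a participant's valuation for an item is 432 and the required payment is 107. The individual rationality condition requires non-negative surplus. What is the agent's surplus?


Step 1: Surplus = value - payment = 432 - 107 = 325
Step 2: IR is satisfied (surplus >= 0)

325


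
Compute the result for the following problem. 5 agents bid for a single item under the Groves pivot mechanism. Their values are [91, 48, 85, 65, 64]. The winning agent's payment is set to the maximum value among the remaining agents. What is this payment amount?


Step 1: The efficient winner is agent 0 with value 91
Step 2: Other agents' values: [48, 85, 65, 64]
Step 3: Pivot payment = max(others) = 85
Step 4: The winner pays 85

85


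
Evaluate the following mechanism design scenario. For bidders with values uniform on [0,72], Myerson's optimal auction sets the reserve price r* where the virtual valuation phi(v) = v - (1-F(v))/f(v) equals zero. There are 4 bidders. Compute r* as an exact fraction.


Step 1: For U[0,72], F(v) = v/72 and f(v) = 1/72
Step 2: phi(v) = v - (1 - v/72)/(1/72) = v - (72 - v) = 2v - 72
Step 3: Set phi(r*) = 0: 2r* - 72 = 0
Step 4: r* = 72/2 = 36 (the number of bidders n = 4 does not enter)

36


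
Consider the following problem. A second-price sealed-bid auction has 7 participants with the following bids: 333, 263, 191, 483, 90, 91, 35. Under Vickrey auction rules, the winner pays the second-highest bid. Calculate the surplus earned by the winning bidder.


Step 1: Sort bids in descending order: 483, 333, 263, 191, 91, 90, 35
Step 2: The winning bid is the highest: 483
Step 3: The payment equals the second-highest bid: 333
Step 4: Surplus = winner's bid - payment = 483 - 333 = 150

150


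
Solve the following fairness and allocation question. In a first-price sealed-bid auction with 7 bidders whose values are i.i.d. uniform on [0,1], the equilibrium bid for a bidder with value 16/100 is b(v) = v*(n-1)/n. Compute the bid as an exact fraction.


Step 1: The symmetric BNE bidding function is b(v) = v * (n-1) / n
Step 2: Substitute v = 4/25 and n = 7
Step 3: b = 4/25 * 6/7
Step 4: b = 24/175

24/175


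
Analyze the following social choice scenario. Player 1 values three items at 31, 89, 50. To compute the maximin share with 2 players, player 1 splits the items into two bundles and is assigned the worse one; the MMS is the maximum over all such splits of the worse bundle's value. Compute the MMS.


Step 1: Item values = 31, 89, 50
Step 2: Enumerate all 2-bundle partitions and take the smaller bundle:
  Partition 1: {31} vs {89,50} -> bundles 31, 139; min = 31
  Partition 2: {89} vs {31,50} -> bundles 89, 81; min = 81
  Partition 3: {50} vs {31,89} -> bundles 50, 120; min = 50
Step 3: MMS = max(31, 81, 50) = 81

81


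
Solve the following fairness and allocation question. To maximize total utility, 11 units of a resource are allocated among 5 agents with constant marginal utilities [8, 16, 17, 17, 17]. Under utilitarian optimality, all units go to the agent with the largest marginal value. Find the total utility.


Step 1: The marginal utilities are [8, 16, 17, 17, 17]
Step 2: The highest marginal utility is 17
Step 3: All 11 units go to that agent
Step 4: Total utility = 17 * 11 = 187

187


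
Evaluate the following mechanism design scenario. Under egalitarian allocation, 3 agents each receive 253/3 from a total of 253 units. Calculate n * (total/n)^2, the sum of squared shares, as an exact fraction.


Step 1: Each agent's share = 253/3
Step 2: Square of each share = (253/3)^2 = 64009/9
Step 3: Sum of squares = 3 * 64009/9 = 64009/3

64009/3


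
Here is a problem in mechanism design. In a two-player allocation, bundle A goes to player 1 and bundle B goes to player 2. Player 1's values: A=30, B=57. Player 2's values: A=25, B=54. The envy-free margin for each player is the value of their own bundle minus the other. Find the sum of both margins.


Step 1: Player 1's margin = v1(A) - v1(B) = 30 - 57 = -27
Step 2: Player 2's margin = v2(B) - v2(A) = 54 - 25 = 29
Step 3: Total margin = -27 + 29 = 2

2


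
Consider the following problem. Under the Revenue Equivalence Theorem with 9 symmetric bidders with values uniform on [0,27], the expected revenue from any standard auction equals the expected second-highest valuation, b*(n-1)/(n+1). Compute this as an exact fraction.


Step 1: By Revenue Equivalence, expected revenue = b*(n-1)/(n+1)
Step 2: Substituting n = 9, b = 27
Step 3: Revenue = 27*(9-1)/(9+1) = 27*8/10
Step 4: Revenue = 216/10 = 108/5

108/5


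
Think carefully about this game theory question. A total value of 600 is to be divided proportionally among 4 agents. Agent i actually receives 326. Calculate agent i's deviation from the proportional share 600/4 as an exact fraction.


Step 1: Proportional share = 600/4 = 150
Step 2: Agent's actual allocation = 326
Step 3: Excess = 326 - 150 = 176

176


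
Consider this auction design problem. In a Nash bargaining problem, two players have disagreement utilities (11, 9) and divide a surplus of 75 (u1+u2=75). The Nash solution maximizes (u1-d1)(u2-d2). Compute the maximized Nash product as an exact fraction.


Step 1: The Nash solution splits surplus symmetrically above the disagreement point
Step 2: u1 = (total + d1 - d2)/2 = (75 + 11 - 9)/2 = 77/2
Step 3: u2 = (total - d1 + d2)/2 = (75 - 11 + 9)/2 = 73/2
Step 4: Nash product = (77/2 - 11) * (73/2 - 9)
Step 5: = 55/2 * 55/2 = 3025/4

3025/4


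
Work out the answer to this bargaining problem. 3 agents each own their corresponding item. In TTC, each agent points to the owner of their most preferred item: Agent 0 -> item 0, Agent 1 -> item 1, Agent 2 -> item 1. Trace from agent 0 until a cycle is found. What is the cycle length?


Step 1: Trace the pointer graph from agent 0: 0 -> 0
Step 2: A cycle is detected when we revisit agent 0
Step 3: The cycle is: 0 -> 0
Step 4: Cycle length = 1

1


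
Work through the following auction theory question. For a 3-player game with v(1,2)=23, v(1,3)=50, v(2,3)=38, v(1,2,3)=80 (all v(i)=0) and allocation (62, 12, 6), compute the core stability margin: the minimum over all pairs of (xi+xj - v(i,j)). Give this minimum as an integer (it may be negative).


Step 1: Slack for coalition (1,2): x1+x2 - v12 = 74 - 23 = 51
Step 2: Slack for coalition (1,3): x1+x3 - v13 = 68 - 50 = 18
Step 3: Slack for coalition (2,3): x2+x3 - v23 = 18 - 38 = -20
Step 4: Minimum slack = min(51, 18, -20) = -20, attained by (2,3); coalition (2,3) can block (slack < 0), so the allocation is not in the core

-20


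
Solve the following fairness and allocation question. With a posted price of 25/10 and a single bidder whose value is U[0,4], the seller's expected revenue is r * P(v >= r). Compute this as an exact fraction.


Step 1: Posted price r = 5/2, value support [0,4]
Step 2: P(v >= r) = (4 - 5/2)/4 = 3/8
Step 3: Expected revenue = r * P(v >= r) = 5/2 * 3/8
Step 4: Revenue = 15/16

15/16


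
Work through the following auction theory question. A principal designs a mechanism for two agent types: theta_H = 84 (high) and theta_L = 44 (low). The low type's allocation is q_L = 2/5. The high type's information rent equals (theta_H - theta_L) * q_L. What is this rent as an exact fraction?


Step 1: theta_H - theta_L = 84 - 44 = 40
Step 2: Information rent = (theta_H - theta_L) * q_L
Step 3: = 40 * 2/5
Step 4: = 16

16


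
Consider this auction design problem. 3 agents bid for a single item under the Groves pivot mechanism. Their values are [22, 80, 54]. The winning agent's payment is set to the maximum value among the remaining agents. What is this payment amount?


Step 1: The efficient winner is agent 1 with value 80
Step 2: Other agents' values: [22, 54]
Step 3: Pivot payment = max(others) = 54
Step 4: The winner pays 54

54


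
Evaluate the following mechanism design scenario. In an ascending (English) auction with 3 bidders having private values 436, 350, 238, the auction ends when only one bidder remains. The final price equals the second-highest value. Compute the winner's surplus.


Step 1: Identify the highest value: 436
Step 2: Identify the second-highest value: 350
Step 3: The final price = second-highest value = 350
Step 4: Surplus = 436 - 350 = 86

86


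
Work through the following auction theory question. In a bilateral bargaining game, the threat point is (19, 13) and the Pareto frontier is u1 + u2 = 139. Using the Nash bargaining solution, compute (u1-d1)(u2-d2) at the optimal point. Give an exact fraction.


Step 1: The Nash solution splits surplus symmetrically above the disagreement point
Step 2: u1 = (total + d1 - d2)/2 = (139 + 19 - 13)/2 = 145/2
Step 3: u2 = (total - d1 + d2)/2 = (139 - 19 + 13)/2 = 133/2
Step 4: Nash product = (145/2 - 19) * (133/2 - 13)
Step 5: = 107/2 * 107/2 = 11449/4

11449/4


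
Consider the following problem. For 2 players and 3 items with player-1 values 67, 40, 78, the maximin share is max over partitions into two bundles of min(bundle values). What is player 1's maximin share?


Step 1: Item values = 67, 40, 78
Step 2: Enumerate all 2-bundle partitions and take the smaller bundle:
  Partition 1: {67} vs {40,78} -> bundles 67, 118; min = 67
  Partition 2: {40} vs {67,78} -> bundles 40, 145; min = 40
  Partition 3: {78} vs {67,40} -> bundles 78, 107; min = 78
Step 3: MMS = max(67, 40, 78) = 78

78


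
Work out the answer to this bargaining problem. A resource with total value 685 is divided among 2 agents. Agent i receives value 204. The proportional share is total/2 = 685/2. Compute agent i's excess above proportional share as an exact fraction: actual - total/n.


Step 1: Proportional share = 685/2
Step 2: Agent's actual allocation = 204
Step 3: Excess = 204 - 685/2 = -277/2

-277/2


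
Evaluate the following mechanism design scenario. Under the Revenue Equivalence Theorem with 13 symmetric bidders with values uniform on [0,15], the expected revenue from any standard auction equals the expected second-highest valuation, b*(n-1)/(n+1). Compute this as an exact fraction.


Step 1: By Revenue Equivalence, expected revenue = b*(n-1)/(n+1)
Step 2: Substituting n = 13, b = 15
Step 3: Revenue = 15*(13-1)/(13+1) = 15*12/14
Step 4: Revenue = 180/14 = 90/7

90/7


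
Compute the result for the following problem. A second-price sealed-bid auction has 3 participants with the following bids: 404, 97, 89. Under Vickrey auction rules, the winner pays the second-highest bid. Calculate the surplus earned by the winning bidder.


Step 1: Sort bids in descending order: 404, 97, 89
Step 2: The winning bid is the highest: 404
Step 3: The payment equals the second-highest bid: 97
Step 4: Surplus = winner's bid - payment = 404 - 97 = 307

307


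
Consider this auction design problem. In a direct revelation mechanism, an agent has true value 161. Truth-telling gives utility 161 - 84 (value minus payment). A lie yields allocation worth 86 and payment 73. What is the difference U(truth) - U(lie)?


Step 1: U(truth) = value - payment = 161 - 84 = 77
Step 2: U(lie) = allocation - payment = 86 - 73 = 13
Step 3: IC gap = 77 - 13 = 64

64


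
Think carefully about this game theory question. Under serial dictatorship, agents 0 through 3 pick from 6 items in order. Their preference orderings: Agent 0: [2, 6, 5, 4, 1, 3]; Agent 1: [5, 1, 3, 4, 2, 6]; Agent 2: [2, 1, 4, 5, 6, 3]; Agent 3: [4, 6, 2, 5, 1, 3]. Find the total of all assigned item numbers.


Step 1: Agent 0 picks item 2
Step 2: Agent 1 picks item 5
Step 3: Agent 2 picks item 1
Step 4: Agent 3 picks item 4
Step 5: Sum = 2 + 5 + 1 + 4 = 12

12


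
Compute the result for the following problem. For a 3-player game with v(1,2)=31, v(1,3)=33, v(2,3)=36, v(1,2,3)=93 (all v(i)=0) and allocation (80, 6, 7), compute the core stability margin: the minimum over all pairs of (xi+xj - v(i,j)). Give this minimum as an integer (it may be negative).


Step 1: Slack for coalition (1,2): x1+x2 - v12 = 86 - 31 = 55
Step 2: Slack for coalition (1,3): x1+x3 - v13 = 87 - 33 = 54
Step 3: Slack for coalition (2,3): x2+x3 - v23 = 13 - 36 = -23
Step 4: Minimum slack = min(55, 54, -23) = -23, attained by (2,3); coalition (2,3) can block (slack < 0), so the allocation is not in the core

-23


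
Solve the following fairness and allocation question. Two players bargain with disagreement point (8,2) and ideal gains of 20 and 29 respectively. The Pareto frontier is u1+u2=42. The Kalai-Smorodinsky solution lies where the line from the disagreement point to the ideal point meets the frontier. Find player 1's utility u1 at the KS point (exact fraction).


Step 1: At the KS point, (u1-d1)/r1 = (u2-d2)/r2 = t and u1+u2 = 42
Step 2: u1 = d1 + r1*t and u2 = d2 + r2*t, so (d1 + r1*t) + (d2 + r2*t) = 42
Step 3: t = (42 - 8 - 2)/(20 + 29) = 32/49
Step 4: u1 = d1 + r1*t = 8 + 20 * 32/49 = 1032/49
Step 5: (Check: u2 = d2 + r2*t = 1026/49; u1+u2 = 1032/49 + 1026/49 = 42, on the frontier.)

1032/49


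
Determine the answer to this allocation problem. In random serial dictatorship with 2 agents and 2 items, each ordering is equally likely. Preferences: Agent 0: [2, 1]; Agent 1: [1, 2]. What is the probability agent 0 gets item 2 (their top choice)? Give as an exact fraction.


Step 1: Agent 0 wants item 2
Step 2: There are 2 possible orderings of agents
Step 3: In 2 orderings, agent 0 gets item 2
Step 4: Probability = 2/2 = 1

1


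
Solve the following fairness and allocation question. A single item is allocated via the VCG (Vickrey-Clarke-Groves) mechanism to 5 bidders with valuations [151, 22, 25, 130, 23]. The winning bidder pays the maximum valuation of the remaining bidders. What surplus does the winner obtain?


Step 1: The winner is the agent with the highest value: agent 0 with value 151
Step 2: Values of other agents: [22, 25, 130, 23]
Step 3: VCG payment = max of others' values = 130
Step 4: Surplus = 151 - 130 = 21

21


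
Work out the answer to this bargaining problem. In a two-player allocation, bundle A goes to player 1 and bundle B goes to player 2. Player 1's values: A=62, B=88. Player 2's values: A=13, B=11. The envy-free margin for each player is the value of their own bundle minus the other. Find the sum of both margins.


Step 1: Player 1's margin = v1(A) - v1(B) = 62 - 88 = -26
Step 2: Player 2's margin = v2(B) - v2(A) = 11 - 13 = -2
Step 3: Total margin = -26 + -2 = -28

-28


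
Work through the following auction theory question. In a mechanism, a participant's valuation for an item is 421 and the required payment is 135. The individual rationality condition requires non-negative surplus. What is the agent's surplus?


Step 1: Surplus = value - payment = 421 - 135 = 286
Step 2: IR is satisfied (surplus >= 0)

286


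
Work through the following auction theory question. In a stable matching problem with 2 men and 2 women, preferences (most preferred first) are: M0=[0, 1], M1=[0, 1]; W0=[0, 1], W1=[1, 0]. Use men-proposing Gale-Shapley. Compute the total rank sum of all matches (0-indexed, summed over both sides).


Step 1: Run Gale-Shapley (men propose, women hold best offer):
  M0 proposes to W0; she accepts
  M1 proposes to W0; rejected
  M1 proposes to W1; she accepts
Step 2: Final matching: W0-M0, W1-M1
Step 3: 0-indexed ranks (man's rank of his match, then woman's): 0 + 0 + 1 + 0
Step 4: Total rank sum = 1

1


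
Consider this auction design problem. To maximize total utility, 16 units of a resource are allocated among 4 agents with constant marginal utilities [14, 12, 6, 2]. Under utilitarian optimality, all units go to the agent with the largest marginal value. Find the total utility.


Step 1: The marginal utilities are [14, 12, 6, 2]
Step 2: The highest marginal utility is 14
Step 3: All 16 units go to that agent
Step 4: Total utility = 14 * 16 = 224

224


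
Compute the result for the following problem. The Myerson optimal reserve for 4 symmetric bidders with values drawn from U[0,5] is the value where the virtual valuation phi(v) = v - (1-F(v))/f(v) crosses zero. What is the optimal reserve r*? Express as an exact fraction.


Step 1: For U[0,5], F(v) = v/5 and f(v) = 1/5
Step 2: phi(v) = v - (1 - v/5)/(1/5) = v - (5 - v) = 2v - 5
Step 3: Set phi(r*) = 0: 2r* - 5 = 0
Step 4: r* = 5/2 (the number of bidders n = 4 does not enter)

5/2


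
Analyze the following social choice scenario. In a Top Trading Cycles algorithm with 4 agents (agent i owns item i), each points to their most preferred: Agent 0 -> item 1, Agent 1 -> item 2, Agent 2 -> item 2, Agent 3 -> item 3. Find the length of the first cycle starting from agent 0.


Step 1: Trace the pointer graph from agent 0: 0 -> 1 -> 2 -> 2
Step 2: A cycle is detected when we revisit agent 2
Step 3: The cycle is: 2 -> 2
Step 4: Cycle length = 1

1


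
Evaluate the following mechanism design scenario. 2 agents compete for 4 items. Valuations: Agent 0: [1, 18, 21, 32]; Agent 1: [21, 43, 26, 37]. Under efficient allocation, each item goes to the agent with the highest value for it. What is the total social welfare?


Step 1: For each item, find the maximum value among all agents.
Step 2: Item 0 -> Agent 1 (value 21)
Step 3: Item 1 -> Agent 1 (value 43)
Step 4: Item 2 -> Agent 1 (value 26)
Step 5: Item 3 -> Agent 1 (value 37)
Step 6: Total welfare = 21 + 43 + 26 + 37 = 127

127


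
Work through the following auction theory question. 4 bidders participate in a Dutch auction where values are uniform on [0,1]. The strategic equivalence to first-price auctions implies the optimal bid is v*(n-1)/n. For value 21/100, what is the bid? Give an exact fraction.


Step 1: Dutch auctions are strategically equivalent to first-price auctions
Step 2: The equilibrium bid is b(v) = v*(n-1)/n
Step 3: b = 21/100 * 3/4
Step 4: b = 63/400

63/400


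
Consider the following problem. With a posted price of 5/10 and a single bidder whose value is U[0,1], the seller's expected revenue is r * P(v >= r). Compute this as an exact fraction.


Step 1: Posted price r = 1/2, value support [0,1]
Step 2: P(v >= r) = (1 - 1/2)/1 = 1/2
Step 3: Expected revenue = r * P(v >= r) = 1/2 * 1/2
Step 4: Revenue = 1/4

1/4


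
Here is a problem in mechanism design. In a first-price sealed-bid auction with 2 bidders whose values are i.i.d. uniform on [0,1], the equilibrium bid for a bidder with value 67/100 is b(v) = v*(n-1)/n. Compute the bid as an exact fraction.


Step 1: The symmetric BNE bidding function is b(v) = v * (n-1) / n
Step 2: Substitute v = 67/100 and n = 2
Step 3: b = 67/100 * 1/2
Step 4: b = 67/200

67/200
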